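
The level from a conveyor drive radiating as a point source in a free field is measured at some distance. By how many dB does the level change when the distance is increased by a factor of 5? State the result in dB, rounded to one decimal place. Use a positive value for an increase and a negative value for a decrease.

Point-source spreading: ΔL = −20·log₁₀(r₂/r₁).
ΔL = −20·log₁₀(5) = -13.98 dB.

-14.0 dB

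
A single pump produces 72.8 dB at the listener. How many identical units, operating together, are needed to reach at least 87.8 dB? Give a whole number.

N identical sources give L₁ + 10·log₁₀ N, so require 10·log₁₀ N ≥ 87.8 − 72.8 = 15.0 dB.
N ≥ 10^(15.0/10) = 31.623, so N = 32.

32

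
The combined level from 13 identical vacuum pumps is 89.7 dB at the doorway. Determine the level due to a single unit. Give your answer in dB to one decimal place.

Dividing the total intensity by 13 lowers the level by 10·log₁₀ 13 = 11.139 dB: L₁ = 89.7 − 11.139.

78.6 dB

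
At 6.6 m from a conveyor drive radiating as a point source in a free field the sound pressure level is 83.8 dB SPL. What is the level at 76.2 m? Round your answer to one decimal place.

Point-source attenuation: ΔL = 20·log₁₀(r₂/r₁) = 20·log₁₀(76.2/6.6) = 21.248 dB.
L₂ = 83.8 − 20·log₁₀(76.2/6.6) = 83.8 − 21.248 = 62.55 dB SPL.

62.6 dB SPL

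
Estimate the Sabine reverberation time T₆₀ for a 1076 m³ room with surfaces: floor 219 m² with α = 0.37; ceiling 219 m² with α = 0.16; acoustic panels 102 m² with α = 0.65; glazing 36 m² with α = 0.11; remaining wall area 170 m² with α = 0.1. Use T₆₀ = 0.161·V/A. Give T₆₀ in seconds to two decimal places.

Summing Sᵢαᵢ: 219·0.37 + 219·0.16 + 102·0.65 + 36·0.11 + 170·0.1 = 203.33 m².
T₆₀ = 0.161 × 1076 / 203.33 = 0.852 s.

0.85 s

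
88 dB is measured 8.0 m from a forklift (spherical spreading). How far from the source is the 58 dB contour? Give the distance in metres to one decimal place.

Point-source spreading drops the level by 20·log₁₀(r₂/r₁); inverting, r₂/r₁ = 10^(ΔL/20).
r₂ = 8.0·10^((88−58)/20) = 8.0·10^(30.0/20) = 252.98 m.

253.0 m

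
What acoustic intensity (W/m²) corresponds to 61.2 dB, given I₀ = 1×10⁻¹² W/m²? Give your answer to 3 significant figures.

I = I₀·10^(L/10) = 10⁻¹² × 10^(61.2/10) = 10^(-5.880).

1.32e-06 W/m²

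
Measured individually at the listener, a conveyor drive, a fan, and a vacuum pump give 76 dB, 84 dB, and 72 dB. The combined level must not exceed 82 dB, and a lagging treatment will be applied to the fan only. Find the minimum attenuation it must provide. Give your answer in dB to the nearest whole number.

4 dB

Fixed contribution from the other sources: Σ 10^(L/10) = 10^(76/10) + 10^(72/10) = 5.566e+07 (77.46 dB).
The limit corresponds to 10^(82/10) = 1.585e+08; subtracting the fixed part leaves 1.028e+08 for the fan, i.e. 80.12 dB.
So the fan must be reduced from 84 to 80.12 dB: IL = 3.88 dB.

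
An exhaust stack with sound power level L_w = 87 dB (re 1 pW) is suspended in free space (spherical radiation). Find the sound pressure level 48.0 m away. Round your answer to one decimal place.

Free-field spherical radiation: L_p = L_w − 10·log₁₀(4π·r²), r = 48.0 m.
4π·r² = 2.895e+04 m², 10·log₁₀ of that is 44.617 dB.
L_p = 87 − 44.617 = 42.38 dB.

42.4 dB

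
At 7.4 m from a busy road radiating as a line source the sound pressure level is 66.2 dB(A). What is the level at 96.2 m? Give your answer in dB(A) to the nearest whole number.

55 dB(A)

Cylindrical spreading from a line source gives a 10·log₁₀(r₂/r₁) drop.
L₂ = 66.2 − 10·log₁₀(96.2/7.4) = 66.2 − 11.139 = 55.06 dB(A).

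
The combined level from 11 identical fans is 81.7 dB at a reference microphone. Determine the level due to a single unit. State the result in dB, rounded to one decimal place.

For N identical incoherent sources L_total = L₁ + 10·log₁₀ N, so L₁ = 81.7 − 10·log₁₀(11) = 81.7 − 10.414.

71.3 dB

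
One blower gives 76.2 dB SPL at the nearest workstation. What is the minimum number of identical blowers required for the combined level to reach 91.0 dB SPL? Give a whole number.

N identical sources give L₁ + 10·log₁₀ N, so require 10·log₁₀ N ≥ 91.0 − 76.2 = 14.8 dB.
N ≥ 10^(14.8/10) = 30.200, so N = 31.

31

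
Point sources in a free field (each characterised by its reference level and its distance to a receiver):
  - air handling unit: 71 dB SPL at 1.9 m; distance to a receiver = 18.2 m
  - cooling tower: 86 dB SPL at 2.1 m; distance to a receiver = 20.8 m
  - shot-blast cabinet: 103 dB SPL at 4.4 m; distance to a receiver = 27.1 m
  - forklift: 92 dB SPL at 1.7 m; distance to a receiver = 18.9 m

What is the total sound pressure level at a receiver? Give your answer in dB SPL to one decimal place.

Propagate each source to the receiver with L = L_ref − 20·log₁₀(r/r_ref), then add intensities.
air handling unit: 71 − 20·log₁₀(18.2/1.9) = 71 − 19.63 = 51.37 dB SPL.
cooling tower: 86 − 20·log₁₀(20.8/2.1) = 86 − 19.92 = 66.08 dB SPL.
shot-blast cabinet: 103 − 20·log₁₀(27.1/4.4) = 103 − 15.79 = 87.21 dB SPL.
forklift: 92 − 20·log₁₀(18.9/1.7) = 92 − 20.92 = 71.08 dB SPL.
Σ 10^(L/10) = 5.430e+08 → L_total = 10·log₁₀(5.430e+08) = 87.35 dB SPL.

87.3 dB SPL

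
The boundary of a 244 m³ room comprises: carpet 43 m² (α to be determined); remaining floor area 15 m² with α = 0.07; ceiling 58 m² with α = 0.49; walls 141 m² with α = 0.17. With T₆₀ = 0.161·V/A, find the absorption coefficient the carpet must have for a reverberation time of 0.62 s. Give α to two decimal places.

0.23

A = 0.161·V/T₆₀ = 0.161·244/0.62 = 63.36 m² sabins.
Absorption from the other surfaces = 15·0.07 + 58·0.49 + 141·0.17 = 53.44 m², so the carpet must supply 9.92 m² over 43 m².
α = 9.92/43 = 0.231.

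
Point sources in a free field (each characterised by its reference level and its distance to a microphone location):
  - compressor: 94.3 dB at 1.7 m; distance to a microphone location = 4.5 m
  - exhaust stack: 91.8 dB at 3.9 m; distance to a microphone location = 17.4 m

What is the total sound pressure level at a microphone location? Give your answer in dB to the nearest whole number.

First find each source's level at the receiver (point-source: −20·log₁₀(r/r_ref)), then combine on an intensity basis.
compressor: 94.3 − 20·log₁₀(4.5/1.7) = 94.3 − 8.46 = 85.84 dB.
exhaust stack: 91.8 − 20·log₁₀(17.4/3.9) = 91.8 − 12.99 = 78.81 dB.
Σ 10^(L/10) = 4.602e+08 → L_total = 10·log₁₀(4.602e+08) = 86.63 dB.

87 dB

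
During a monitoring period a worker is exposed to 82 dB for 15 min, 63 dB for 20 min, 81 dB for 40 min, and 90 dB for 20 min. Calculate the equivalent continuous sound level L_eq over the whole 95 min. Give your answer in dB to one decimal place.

84.6 dB

L_eq = 10·log₁₀[(1/T)·Σ tᵢ·10^(Lᵢ/10)] with T = 95 min.
Σ tᵢ·10^(Lᵢ/10) = 15·10^(82/10) + 20·10^(63/10) + 40·10^(81/10) + 20·10^(90/10) = 2.745e+10.
L_eq = 10·log₁₀(2.745e+10/95) = 84.61 dB.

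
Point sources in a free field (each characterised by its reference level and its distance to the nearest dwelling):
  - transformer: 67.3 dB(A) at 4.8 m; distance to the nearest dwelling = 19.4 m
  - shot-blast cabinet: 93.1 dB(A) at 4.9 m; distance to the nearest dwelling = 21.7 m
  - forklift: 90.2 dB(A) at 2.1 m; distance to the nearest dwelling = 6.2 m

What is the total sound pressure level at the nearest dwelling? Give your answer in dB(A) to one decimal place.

83.5 dB(A)

Propagate each source to the receiver with L = L_ref − 20·log₁₀(r/r_ref), then add intensities.
transformer: 67.3 − 20·log₁₀(19.4/4.8) = 67.3 − 12.13 = 55.17 dB(A).
shot-blast cabinet: 93.1 − 20·log₁₀(21.7/4.9) = 93.1 − 12.93 = 80.17 dB(A).
forklift: 90.2 − 20·log₁₀(6.2/2.1) = 90.2 − 9.40 = 80.80 dB(A).
Σ 10^(L/10) = 2.246e+08 → L_total = 10·log₁₀(2.246e+08) = 83.51 dB(A).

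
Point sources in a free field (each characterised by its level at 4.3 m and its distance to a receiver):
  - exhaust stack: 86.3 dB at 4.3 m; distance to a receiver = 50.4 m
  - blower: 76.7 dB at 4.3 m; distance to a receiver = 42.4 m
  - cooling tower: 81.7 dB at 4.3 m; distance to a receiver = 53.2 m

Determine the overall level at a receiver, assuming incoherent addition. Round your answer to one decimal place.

66.6 dB

Apply inverse-square spreading to bring every level to the receiver, then sum 10^(L/10).
exhaust stack: 86.3 − 20·log₁₀(50.4/4.3) = 86.3 − 21.38 = 64.92 dB.
blower: 76.7 − 20·log₁₀(42.4/4.3) = 76.7 − 19.88 = 56.82 dB.
cooling tower: 81.7 − 20·log₁₀(53.2/4.3) = 81.7 − 21.85 = 59.85 dB.
Σ 10^(L/10) = 4.552e+06 → L_total = 10·log₁₀(4.552e+06) = 66.58 dB.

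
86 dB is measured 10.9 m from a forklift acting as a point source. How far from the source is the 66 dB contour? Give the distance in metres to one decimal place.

For a point source L₁ − L₂ = 20·log₁₀(r₂/r₁), so r₂ = r₁·10^((L₁−L₂)/20).
r₂ = 10.9·10^((86−66)/20) = 10.9·10^(20.0/20) = 109.00 m.

109.0 m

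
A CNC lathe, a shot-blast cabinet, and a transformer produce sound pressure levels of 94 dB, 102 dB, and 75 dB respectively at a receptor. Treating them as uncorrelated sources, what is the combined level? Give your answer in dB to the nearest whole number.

103 dB

For uncorrelated sources the intensities add, so convert each level to linear form, sum, and take 10·log₁₀ of the total.
Σ 10^(L/10) = 10^(94/10) + 10^(102/10) + 10^(75/10) = 1.839e+10.
L_total = 10·log₁₀(1.839e+10) = 102.65 dB.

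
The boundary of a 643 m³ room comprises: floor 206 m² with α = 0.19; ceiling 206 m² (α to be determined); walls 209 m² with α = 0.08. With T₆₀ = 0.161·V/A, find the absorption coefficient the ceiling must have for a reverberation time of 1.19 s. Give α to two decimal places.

Required total absorption A = 0.161·643/1.19 = 86.99 m².
Absorption from the other surfaces = 206·0.19 + 209·0.08 = 55.86 m², so the ceiling must supply 31.13 m² over 206 m².
α = 31.13/206 = 0.151.

0.15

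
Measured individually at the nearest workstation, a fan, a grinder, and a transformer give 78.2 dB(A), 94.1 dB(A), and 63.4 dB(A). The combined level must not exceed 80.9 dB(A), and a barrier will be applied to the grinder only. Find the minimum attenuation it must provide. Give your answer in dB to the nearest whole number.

The untreated sources together contribute 10^(78.2/10) + 10^(63.4/10) = 6.826e+07, i.e. 78.34 dB(A).
The limit corresponds to 10^(80.9/10) = 1.230e+08; subtracting the fixed part leaves 5.477e+07 for the grinder, i.e. 77.39 dB(A).
So the grinder must be reduced from 94.1 to 77.39 dB(A): IL = 16.71 dB.

17 dB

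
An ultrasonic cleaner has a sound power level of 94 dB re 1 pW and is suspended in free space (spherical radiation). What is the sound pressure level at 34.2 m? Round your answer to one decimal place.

The power spreads over a sphere of area 4π·r², so L_p = L_w − 10·log₁₀(4π·r²).
4π·r² = 1.47e+04 m², 10·log₁₀ of that is 41.673 dB.
L_p = 94 − 41.673 = 52.33 dB.

52.3 dB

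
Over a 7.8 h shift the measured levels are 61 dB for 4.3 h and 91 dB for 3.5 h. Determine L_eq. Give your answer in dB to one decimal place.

L_eq = 10·log₁₀[(1/T)·Σ tᵢ·10^(Lᵢ/10)] with T = 7.8 h.
Σ tᵢ·10^(Lᵢ/10) = 4.3·10^(61/10) + 3.5·10^(91/10) = 4.412e+09.
L_eq = 10·log₁₀(4.412e+09/7.8) = 87.53 dB.

87.5 dB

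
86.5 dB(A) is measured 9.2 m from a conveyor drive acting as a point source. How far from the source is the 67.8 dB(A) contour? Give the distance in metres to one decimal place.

The 18.7 dB drop corresponds to a distance ratio of 10^(18.7/20) for a point source.
r₂ = 9.2·10^((86.5−67.8)/20) = 9.2·10^(18.7/20) = 79.21 m.

79.2 m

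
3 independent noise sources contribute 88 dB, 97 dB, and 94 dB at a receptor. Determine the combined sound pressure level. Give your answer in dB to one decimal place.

99.1 dB

Incoherent sources combine by intensity addition: L_total = 10·log₁₀(Σ 10^(L_i/10)).
Σ 10^(L/10) = 10^(88/10) + 10^(97/10) + 10^(94/10) = 8.155e+09.
L_total = 10·log₁₀(8.155e+09) = 99.11 dB.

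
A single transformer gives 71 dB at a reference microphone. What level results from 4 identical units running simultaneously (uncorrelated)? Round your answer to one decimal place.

N identical incoherent sources raise the level by 10·log₁₀ N.
L_total = 71 + 10·log₁₀(4) = 71 + 6.021 = 77.02 dB.

77.0 dB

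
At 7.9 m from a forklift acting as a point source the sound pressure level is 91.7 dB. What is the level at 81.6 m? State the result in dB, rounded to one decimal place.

71.4 dB

Point-source attenuation: ΔL = 20·log₁₀(r₂/r₁) = 20·log₁₀(81.6/7.9) = 20.281 dB.
L₂ = 91.7 − 20·log₁₀(81.6/7.9) = 91.7 − 20.281 = 71.42 dB.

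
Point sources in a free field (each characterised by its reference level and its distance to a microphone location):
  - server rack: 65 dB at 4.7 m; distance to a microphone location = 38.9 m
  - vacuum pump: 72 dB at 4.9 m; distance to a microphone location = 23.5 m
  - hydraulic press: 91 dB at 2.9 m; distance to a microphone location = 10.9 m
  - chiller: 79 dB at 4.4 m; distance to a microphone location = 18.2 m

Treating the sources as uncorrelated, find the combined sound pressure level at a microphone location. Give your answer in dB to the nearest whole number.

Apply inverse-square spreading to bring every level to the receiver, then sum 10^(L/10).
server rack: 65 − 20·log₁₀(38.9/4.7) = 65 − 18.36 = 46.64 dB.
vacuum pump: 72 − 20·log₁₀(23.5/4.9) = 72 − 13.62 = 58.38 dB.
hydraulic press: 91 − 20·log₁₀(10.9/2.9) = 91 − 11.50 = 79.50 dB.
chiller: 79 − 20·log₁₀(18.2/4.4) = 79 − 12.33 = 66.67 dB.
Σ 10^(L/10) = 9.449e+07 → L_total = 10·log₁₀(9.449e+07) = 79.75 dB.

80 dB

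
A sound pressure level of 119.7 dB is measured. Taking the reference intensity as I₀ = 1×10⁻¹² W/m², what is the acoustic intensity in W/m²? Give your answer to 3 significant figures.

0.933 W/m²

I/I₀ = 10^(119.7/10) = 9.333e+11, so I = 9.333e+11 × 10⁻¹² W/m².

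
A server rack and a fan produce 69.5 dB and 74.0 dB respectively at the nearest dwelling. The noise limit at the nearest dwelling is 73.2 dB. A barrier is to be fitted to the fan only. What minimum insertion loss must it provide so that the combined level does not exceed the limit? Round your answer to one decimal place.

3.2 dB

Everything except the fan sums to 10^(69.5/10) = 8.913e+06 in linear terms, 69.50 dB.
The limit corresponds to 10^(73.2/10) = 2.089e+07; subtracting the fixed part leaves 1.198e+07 for the fan, i.e. 70.78 dB.
So the fan must be reduced from 74.0 to 70.78 dB: IL = 3.22 dB.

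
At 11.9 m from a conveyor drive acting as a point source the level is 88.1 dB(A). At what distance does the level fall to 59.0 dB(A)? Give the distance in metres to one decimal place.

For a point source L₁ − L₂ = 20·log₁₀(r₂/r₁), so r₂ = r₁·10^((L₁−L₂)/20).
r₂ = 11.9·10^((88.1−59.0)/20) = 11.9·10^(29.1/20) = 339.27 m.

339.3 m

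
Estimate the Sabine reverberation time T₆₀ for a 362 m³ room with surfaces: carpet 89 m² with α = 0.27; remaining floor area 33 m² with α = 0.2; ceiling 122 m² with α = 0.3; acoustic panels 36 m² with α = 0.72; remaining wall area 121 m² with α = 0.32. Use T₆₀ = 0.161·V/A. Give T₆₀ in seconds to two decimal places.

0.44 s

Summing Sᵢαᵢ: 89·0.27 + 33·0.2 + 122·0.3 + 36·0.72 + 121·0.32 = 131.87 m².
T₆₀ = 0.161 × 362 / 131.87 = 0.442 s.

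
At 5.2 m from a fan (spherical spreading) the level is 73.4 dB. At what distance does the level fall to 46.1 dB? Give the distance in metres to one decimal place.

The 27.3 dB drop corresponds to a distance ratio of 10^(27.3/20) for a point source.
r₂ = 5.2·10^((73.4−46.1)/20) = 5.2·10^(27.3/20) = 120.50 m.

120.5 m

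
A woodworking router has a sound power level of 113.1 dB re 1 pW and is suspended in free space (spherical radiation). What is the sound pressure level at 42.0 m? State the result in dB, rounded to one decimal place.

Free-field spherical radiation: L_p = L_w − 10·log₁₀(4π·r²), r = 42.0 m.
4π·r² = 2.217e+04 m², 10·log₁₀ of that is 43.457 dB.
L_p = 113.1 − 43.457 = 69.64 dB.

69.6 dB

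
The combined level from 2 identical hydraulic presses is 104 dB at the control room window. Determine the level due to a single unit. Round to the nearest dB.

101 dB

For N identical incoherent sources L_total = L₁ + 10·log₁₀ N, so L₁ = 104 − 10·log₁₀(2) = 104 − 3.010.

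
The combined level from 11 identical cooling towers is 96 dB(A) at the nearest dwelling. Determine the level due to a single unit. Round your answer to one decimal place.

85.6 dB(A)

Dividing the total intensity by 11 lowers the level by 10·log₁₀ 11 = 10.414 dB: L₁ = 96 − 10.414.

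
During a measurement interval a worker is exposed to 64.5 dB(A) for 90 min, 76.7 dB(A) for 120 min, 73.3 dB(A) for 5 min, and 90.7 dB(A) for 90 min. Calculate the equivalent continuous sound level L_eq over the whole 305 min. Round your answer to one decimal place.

L_eq = 10·log₁₀[(1/T)·Σ tᵢ·10^(Lᵢ/10)] with T = 305 min.
Σ tᵢ·10^(Lᵢ/10) = 90·10^(64.5/10) + 120·10^(76.7/10) + 5·10^(73.3/10) + 90·10^(90.7/10) = 1.117e+11.
L_eq = 10·log₁₀(1.117e+11/305) = 85.64 dB(A).

85.6 dB(A)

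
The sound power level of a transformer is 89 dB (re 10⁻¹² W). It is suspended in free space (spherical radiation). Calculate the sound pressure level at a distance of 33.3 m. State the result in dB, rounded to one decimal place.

L_p = L_w − 10·log₁₀(4π·r²) with r = 33.3 m.
4π·r² = 1.393e+04 m², 10·log₁₀ of that is 41.441 dB.
L_p = 89 − 41.441 = 47.56 dB.

47.6 dB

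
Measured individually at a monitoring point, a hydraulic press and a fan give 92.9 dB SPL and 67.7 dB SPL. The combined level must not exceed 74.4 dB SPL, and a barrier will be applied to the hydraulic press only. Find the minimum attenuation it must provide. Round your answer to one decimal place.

Fixed contribution from the other source: Σ 10^(L/10) = 10^(67.7/10) = 5.888e+06 (67.70 dB SPL).
The limit corresponds to 10^(74.4/10) = 2.754e+07; subtracting the fixed part leaves 2.165e+07 for the hydraulic press, i.e. 73.36 dB SPL.
Required insertion loss = 92.9 − 73.36 = 19.54 dB.

19.5 dB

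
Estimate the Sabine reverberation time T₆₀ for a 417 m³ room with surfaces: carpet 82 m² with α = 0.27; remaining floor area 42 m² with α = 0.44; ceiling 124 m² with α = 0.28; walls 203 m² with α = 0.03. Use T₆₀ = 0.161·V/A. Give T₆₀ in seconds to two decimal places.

Total absorption A = 82·0.27 + 42·0.44 + 124·0.28 + 203·0.03 = 81.43 m² sabins.
T₆₀ = 0.161 × 417 / 81.43 = 0.824 s.

0.82 s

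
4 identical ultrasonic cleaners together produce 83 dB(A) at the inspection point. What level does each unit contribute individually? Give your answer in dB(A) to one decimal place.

77.0 dB(A)

Dividing the total intensity by 4 lowers the level by 10·log₁₀ 4 = 6.021 dB: L₁ = 83 − 6.021.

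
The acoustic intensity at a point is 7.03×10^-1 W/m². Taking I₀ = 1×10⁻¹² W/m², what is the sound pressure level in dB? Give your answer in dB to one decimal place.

118.5 dB

I/I₀ = 7.03×10^-1/10⁻¹² = 7.03×10^11, and L = 10·log₁₀(I/I₀).
L = 10·(0.8470 + 11) = 118.47 dB.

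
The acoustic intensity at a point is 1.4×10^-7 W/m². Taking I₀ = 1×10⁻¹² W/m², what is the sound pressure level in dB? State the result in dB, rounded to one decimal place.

51.5 dB

Dividing by I₀ shifts the exponent by 12: I/I₀ = 1.4×10^5.
L = 10·(0.1461 + 5) = 51.46 dB.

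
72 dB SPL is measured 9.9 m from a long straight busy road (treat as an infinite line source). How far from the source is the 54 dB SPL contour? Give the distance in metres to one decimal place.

The 18.0 dB drop corresponds to a distance ratio of 10^(18.0/10) for a line source.
r₂ = 9.9·10^((72−54)/10) = 9.9·10^(18.0/10) = 624.65 m.

624.6 m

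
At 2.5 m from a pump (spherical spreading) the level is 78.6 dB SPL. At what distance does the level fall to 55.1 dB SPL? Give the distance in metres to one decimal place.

Point-source spreading drops the level by 20·log₁₀(r₂/r₁); inverting, r₂/r₁ = 10^(ΔL/20).
r₂ = 2.5·10^((78.6−55.1)/20) = 2.5·10^(23.5/20) = 37.41 m.

37.4 m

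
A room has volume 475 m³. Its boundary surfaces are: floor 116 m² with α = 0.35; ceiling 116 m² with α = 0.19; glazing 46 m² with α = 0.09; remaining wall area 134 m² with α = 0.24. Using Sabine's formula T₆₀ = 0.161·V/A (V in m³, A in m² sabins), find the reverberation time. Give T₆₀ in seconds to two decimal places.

0.77 s

Summing Sᵢαᵢ: 116·0.35 + 116·0.19 + 46·0.09 + 134·0.24 = 98.94 m².
T₆₀ = 0.161·V/A = 0.161·475/98.94 = 0.773 s.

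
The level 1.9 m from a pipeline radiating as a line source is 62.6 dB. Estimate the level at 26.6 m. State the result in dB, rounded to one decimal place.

Line-source attenuation: ΔL = 10·log₁₀(r₂/r₁) = 10·log₁₀(26.6/1.9) = 11.461 dB.
L₂ = 62.6 − 10·log₁₀(26.6/1.9) = 62.6 − 11.461 = 51.14 dB.

51.1 dB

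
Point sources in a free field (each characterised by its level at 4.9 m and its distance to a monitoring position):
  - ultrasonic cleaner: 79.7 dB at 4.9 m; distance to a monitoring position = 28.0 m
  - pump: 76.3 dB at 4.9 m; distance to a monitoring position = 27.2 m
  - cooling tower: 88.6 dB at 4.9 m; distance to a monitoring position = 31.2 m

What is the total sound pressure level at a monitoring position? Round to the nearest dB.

First find each source's level at the receiver (point-source: −20·log₁₀(r/r_ref)), then combine on an intensity basis.
ultrasonic cleaner: 79.7 − 20·log₁₀(28.0/4.9) = 79.7 − 15.14 = 64.56 dB.
pump: 76.3 − 20·log₁₀(27.2/4.9) = 76.3 − 14.89 = 61.41 dB.
cooling tower: 88.6 − 20·log₁₀(31.2/4.9) = 88.6 − 16.08 = 72.52 dB.
Σ 10^(L/10) = 2.211e+07 → L_total = 10·log₁₀(2.211e+07) = 73.45 dB.

73 dB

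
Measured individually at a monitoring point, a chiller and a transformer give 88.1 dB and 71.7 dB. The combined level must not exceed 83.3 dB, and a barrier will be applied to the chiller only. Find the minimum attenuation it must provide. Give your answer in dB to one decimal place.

The untreated sources together contribute 10^(71.7/10) = 1.479e+07, i.e. 71.70 dB.
The limit corresponds to 10^(83.3/10) = 2.138e+08; subtracting the fixed part leaves 1.990e+08 for the chiller, i.e. 82.99 dB.
Required insertion loss = 88.1 − 82.99 = 5.11 dB.

5.1 dB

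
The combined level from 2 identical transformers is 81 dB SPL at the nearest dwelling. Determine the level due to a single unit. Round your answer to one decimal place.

78.0 dB SPL

For N identical incoherent sources L_total = L₁ + 10·log₁₀ N, so L₁ = 81 − 10·log₁₀(2) = 81 − 3.010.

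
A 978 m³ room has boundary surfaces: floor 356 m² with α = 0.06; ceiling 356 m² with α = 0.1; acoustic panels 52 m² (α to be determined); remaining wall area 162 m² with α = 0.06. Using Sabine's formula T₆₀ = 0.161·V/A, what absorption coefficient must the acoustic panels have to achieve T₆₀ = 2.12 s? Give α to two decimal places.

0.15

From T₆₀ = 0.161·V/A, the target T₆₀ = 2.12 s needs A = 0.161·978/2.12 = 74.27 m².
Absorption from the other surfaces = 356·0.06 + 356·0.1 + 162·0.06 = 66.68 m², so the acoustic panels must supply 7.59 m² over 52 m².
α = 7.59/52 = 0.146.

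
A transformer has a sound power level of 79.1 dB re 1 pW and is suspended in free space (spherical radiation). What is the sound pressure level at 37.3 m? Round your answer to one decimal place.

L_p = L_w − 10·log₁₀(4π·r²) with r = 37.3 m.
4π·r² = 1.748e+04 m², 10·log₁₀ of that is 42.426 dB.
L_p = 79.1 − 42.426 = 36.67 dB.

36.7 dB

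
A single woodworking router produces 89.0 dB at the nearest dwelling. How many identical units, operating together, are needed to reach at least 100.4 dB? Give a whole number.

14

N identical sources give L₁ + 10·log₁₀ N, so require 10·log₁₀ N ≥ 100.4 − 89.0 = 11.4 dB.
N ≥ 10^(11.4/10) = 13.804, so N = 14.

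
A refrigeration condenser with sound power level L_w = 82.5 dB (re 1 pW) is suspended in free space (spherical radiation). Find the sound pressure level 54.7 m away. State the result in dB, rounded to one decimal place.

36.7 dB

The power spreads over a sphere of area 4π·r², so L_p = L_w − 10·log₁₀(4π·r²).
4π·r² = 3.76e+04 m², 10·log₁₀ of that is 45.752 dB.
L_p = 82.5 − 45.752 = 36.75 dB.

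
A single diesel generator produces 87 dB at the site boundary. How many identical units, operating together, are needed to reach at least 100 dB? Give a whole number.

Need L₁ + 10·log₁₀ N ≥ 100, i.e. log₁₀ N ≥ 1.30.
N ≥ 10^(13.0/10) = 19.953, so N = 20.

20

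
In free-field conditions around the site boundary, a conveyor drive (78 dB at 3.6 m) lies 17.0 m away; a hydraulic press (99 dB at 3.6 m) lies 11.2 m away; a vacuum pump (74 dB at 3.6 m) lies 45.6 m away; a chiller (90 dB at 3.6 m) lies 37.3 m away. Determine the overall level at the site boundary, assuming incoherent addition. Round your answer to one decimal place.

89.2 dB

Apply inverse-square spreading to bring every level to the receiver, then sum 10^(L/10).
conveyor drive: 78 − 20·log₁₀(17.0/3.6) = 78 − 13.48 = 64.52 dB.
hydraulic press: 99 − 20·log₁₀(11.2/3.6) = 99 − 9.86 = 89.14 dB.
vacuum pump: 74 − 20·log₁₀(45.6/3.6) = 74 − 22.05 = 51.95 dB.
chiller: 90 − 20·log₁₀(37.3/3.6) = 90 − 20.31 = 69.69 dB.
Σ 10^(L/10) = 8.330e+08 → L_total = 10·log₁₀(8.330e+08) = 89.21 dB.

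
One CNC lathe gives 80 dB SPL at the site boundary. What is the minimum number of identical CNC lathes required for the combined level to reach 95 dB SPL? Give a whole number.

32

Need L₁ + 10·log₁₀ N ≥ 95, i.e. log₁₀ N ≥ 1.50.
N ≥ 10^(15.0/10) = 31.623, so N = 32.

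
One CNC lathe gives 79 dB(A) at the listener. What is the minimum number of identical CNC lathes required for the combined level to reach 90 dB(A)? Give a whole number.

The shortfall is 90 − 79 = 11.0 dB, and N units add 10·log₁₀ N, so need 10·log₁₀ N ≥ 11.0.
N ≥ 10^(11.0/10) = 12.589, so N = 13.

13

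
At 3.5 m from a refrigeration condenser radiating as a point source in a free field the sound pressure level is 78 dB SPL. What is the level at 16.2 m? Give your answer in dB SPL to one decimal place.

For a point source, L₂ = L₁ − 20·log₁₀(r₂/r₁).
L₂ = 78 − 20·log₁₀(16.2/3.5) = 78 − 13.309 = 64.69 dB SPL.

64.7 dB SPL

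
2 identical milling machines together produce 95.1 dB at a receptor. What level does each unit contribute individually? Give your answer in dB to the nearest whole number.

92 dB

Dividing the total intensity by 2 lowers the level by 10·log₁₀ 2 = 3.010 dB: L₁ = 95.1 − 3.010.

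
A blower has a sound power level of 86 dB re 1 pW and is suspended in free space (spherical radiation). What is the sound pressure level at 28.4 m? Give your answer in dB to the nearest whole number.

46 dB

Free-field spherical radiation: L_p = L_w − 10·log₁₀(4π·r²), r = 28.4 m.
4π·r² = 1.014e+04 m², 10·log₁₀ of that is 40.058 dB.
L_p = 86 − 40.058 = 45.94 dB.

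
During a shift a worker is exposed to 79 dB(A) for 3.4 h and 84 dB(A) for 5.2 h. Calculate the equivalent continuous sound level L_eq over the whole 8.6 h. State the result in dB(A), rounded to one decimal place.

L_eq = 10·log₁₀[(1/T)·Σ tᵢ·10^(Lᵢ/10)] with T = 8.6 h.
Σ tᵢ·10^(Lᵢ/10) = 3.4·10^(79/10) + 5.2·10^(84/10) = 1.576e+09.
L_eq = 10·log₁₀(1.576e+09/8.6) = 82.63 dB(A).

82.6 dB(A)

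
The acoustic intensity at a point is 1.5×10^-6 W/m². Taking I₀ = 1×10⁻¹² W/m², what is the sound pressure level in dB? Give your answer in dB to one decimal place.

Dividing by I₀ shifts the exponent by 12: I/I₀ = 1.5×10^6.
L = 10·(0.1761 + 6) = 61.76 dB.

61.8 dB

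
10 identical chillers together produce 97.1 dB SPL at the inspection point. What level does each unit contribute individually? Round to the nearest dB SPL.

87 dB SPL

Dividing the total intensity by 10 lowers the level by 10·log₁₀ 10 = 10.000 dB: L₁ = 97.1 − 10.000.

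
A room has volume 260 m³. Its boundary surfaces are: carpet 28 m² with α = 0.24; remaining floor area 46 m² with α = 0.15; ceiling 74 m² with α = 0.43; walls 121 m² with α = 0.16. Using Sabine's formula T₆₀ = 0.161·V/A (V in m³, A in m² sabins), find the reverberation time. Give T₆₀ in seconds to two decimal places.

Total absorption A = 28·0.24 + 46·0.15 + 74·0.43 + 121·0.16 = 64.80 m² sabins.
T₆₀ = 0.161·V/A = 0.161·260/64.80 = 0.646 s.

0.65 s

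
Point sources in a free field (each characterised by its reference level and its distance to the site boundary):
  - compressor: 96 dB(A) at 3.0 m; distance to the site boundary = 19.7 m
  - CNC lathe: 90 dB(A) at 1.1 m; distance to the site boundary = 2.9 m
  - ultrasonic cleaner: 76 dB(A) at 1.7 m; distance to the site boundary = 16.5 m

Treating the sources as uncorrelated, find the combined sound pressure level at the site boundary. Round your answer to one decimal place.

Apply inverse-square spreading to bring every level to the receiver, then sum 10^(L/10).
compressor: 96 − 20·log₁₀(19.7/3.0) = 96 − 16.35 = 79.65 dB(A).
CNC lathe: 90 − 20·log₁₀(2.9/1.1) = 90 − 8.42 = 81.58 dB(A).
ultrasonic cleaner: 76 − 20·log₁₀(16.5/1.7) = 76 − 19.74 = 56.26 dB(A).
Σ 10^(L/10) = 2.366e+08 → L_total = 10·log₁₀(2.366e+08) = 83.74 dB(A).

83.7 dB(A)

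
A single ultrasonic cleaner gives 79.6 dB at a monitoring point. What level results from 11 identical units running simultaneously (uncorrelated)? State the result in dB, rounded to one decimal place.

With 11 equal, uncorrelated contributions the intensity is 11× that of one unit, giving a rise of 10·log₁₀ 11.
L_total = 79.6 + 10·log₁₀(11) = 79.6 + 10.414 = 90.01 dB.

90.0 dB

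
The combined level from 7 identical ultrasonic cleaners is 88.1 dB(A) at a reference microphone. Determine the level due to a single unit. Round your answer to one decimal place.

7 equal contributions raise the level by 10·log₁₀ 7 = 8.451 dB, so each unit alone gives 88.1 − 8.451.

79.6 dB(A)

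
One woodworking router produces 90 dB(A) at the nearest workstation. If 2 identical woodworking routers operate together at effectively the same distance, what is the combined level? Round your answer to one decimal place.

93.0 dB(A)

With 2 equal, uncorrelated contributions the intensity is 2× that of one unit, giving a rise of 10·log₁₀ 2.
L_total = 90 + 10·log₁₀(2) = 90 + 3.010 = 93.01 dB(A).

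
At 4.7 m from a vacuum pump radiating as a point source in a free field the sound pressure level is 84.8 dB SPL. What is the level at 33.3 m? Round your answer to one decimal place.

67.8 dB SPL

Spherical spreading from a point source gives a 20·log₁₀(r₂/r₁) drop.
L₂ = 84.8 − 20·log₁₀(33.3/4.7) = 84.8 − 17.007 = 67.79 dB SPL.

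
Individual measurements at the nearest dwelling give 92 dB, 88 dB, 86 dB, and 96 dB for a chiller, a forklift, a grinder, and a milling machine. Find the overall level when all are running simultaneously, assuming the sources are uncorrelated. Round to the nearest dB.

98 dB

Incoherent sources combine by intensity addition: L_total = 10·log₁₀(Σ 10^(L_i/10)).
Σ 10^(L/10) = 10^(92/10) + 10^(88/10) + 10^(86/10) + 10^(96/10) = 6.595e+09.
L_total = 10·log₁₀(6.595e+09) = 98.19 dB.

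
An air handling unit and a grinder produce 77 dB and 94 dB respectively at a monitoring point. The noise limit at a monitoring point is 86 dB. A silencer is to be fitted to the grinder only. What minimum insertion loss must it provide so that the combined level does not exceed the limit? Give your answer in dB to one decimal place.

8.6 dB

Everything except the grinder sums to 10^(77/10) = 5.012e+07 in linear terms, 77.00 dB.
The limit corresponds to 10^(86/10) = 3.981e+08; subtracting the fixed part leaves 3.480e+08 for the grinder, i.e. 85.42 dB.
So the grinder must be reduced from 94 to 85.42 dB: IL = 8.58 dB.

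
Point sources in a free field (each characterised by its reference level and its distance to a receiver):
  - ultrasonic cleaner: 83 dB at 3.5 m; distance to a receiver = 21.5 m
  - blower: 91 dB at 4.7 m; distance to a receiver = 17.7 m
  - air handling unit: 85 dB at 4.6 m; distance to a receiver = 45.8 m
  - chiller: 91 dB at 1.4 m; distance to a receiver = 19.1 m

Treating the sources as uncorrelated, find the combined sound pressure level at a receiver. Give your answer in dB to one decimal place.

80.2 dB

First find each source's level at the receiver (point-source: −20·log₁₀(r/r_ref)), then combine on an intensity basis.
ultrasonic cleaner: 83 − 20·log₁₀(21.5/3.5) = 83 − 15.77 = 67.23 dB.
blower: 91 − 20·log₁₀(17.7/4.7) = 91 − 11.52 = 79.48 dB.
air handling unit: 85 − 20·log₁₀(45.8/4.6) = 85 − 19.96 = 65.04 dB.
chiller: 91 − 20·log₁₀(19.1/1.4) = 91 − 22.70 = 68.30 dB.
Σ 10^(L/10) = 1.040e+08 → L_total = 10·log₁₀(1.040e+08) = 80.17 dB.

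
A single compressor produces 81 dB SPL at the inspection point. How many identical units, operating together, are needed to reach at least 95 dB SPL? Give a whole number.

Need L₁ + 10·log₁₀ N ≥ 95, i.e. log₁₀ N ≥ 1.40.
N ≥ 10^(14.0/10) = 25.119, so N = 26.

26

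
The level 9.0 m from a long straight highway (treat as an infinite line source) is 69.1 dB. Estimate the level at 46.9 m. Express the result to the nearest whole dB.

62 dB

Line-source attenuation: ΔL = 10·log₁₀(r₂/r₁) = 10·log₁₀(46.9/9.0) = 7.169 dB.
L₂ = 69.1 − 10·log₁₀(46.9/9.0) = 69.1 − 7.169 = 61.93 dB.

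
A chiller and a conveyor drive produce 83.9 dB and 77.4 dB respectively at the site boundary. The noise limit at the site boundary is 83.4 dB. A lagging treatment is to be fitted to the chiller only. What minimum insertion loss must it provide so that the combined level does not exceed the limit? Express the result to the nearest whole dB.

The untreated sources together contribute 10^(77.4/10) = 5.495e+07, i.e. 77.40 dB.
To meet 83.4 dB overall, the treated chiller may contribute at most 10^(83.4/10) − 5.495e+07 = 1.638e+08, i.e. 82.14 dB.
Required insertion loss = 83.9 − 82.14 = 1.76 dB.

2 dB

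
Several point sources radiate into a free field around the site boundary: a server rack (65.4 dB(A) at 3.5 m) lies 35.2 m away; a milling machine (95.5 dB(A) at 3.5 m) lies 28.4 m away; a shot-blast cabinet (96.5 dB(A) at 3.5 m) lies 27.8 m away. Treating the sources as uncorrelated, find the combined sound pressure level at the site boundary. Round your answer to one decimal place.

First find each source's level at the receiver (point-source: −20·log₁₀(r/r_ref)), then combine on an intensity basis.
server rack: 65.4 − 20·log₁₀(35.2/3.5) = 65.4 − 20.05 = 45.35 dB(A).
milling machine: 95.5 − 20·log₁₀(28.4/3.5) = 95.5 − 18.19 = 77.31 dB(A).
shot-blast cabinet: 96.5 − 20·log₁₀(27.8/3.5) = 96.5 − 18.00 = 78.50 dB(A).
Σ 10^(L/10) = 1.247e+08 → L_total = 10·log₁₀(1.247e+08) = 80.96 dB(A).

81.0 dB(A)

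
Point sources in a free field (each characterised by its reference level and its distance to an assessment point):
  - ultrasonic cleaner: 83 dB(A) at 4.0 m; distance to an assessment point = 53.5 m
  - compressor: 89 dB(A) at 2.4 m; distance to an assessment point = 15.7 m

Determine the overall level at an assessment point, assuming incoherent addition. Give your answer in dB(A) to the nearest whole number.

73 dB(A)

First find each source's level at the receiver (point-source: −20·log₁₀(r/r_ref)), then combine on an intensity basis.
ultrasonic cleaner: 83 − 20·log₁₀(53.5/4.0) = 83 − 22.53 = 60.47 dB(A).
compressor: 89 − 20·log₁₀(15.7/2.4) = 89 − 16.31 = 72.69 dB(A).
Σ 10^(L/10) = 1.968e+07 → L_total = 10·log₁₀(1.968e+07) = 72.94 dB(A).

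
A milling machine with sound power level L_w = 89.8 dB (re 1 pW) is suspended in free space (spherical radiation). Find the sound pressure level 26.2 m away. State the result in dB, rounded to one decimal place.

The power spreads over a sphere of area 4π·r², so L_p = L_w − 10·log₁₀(4π·r²).
4π·r² = 8626 m², 10·log₁₀ of that is 39.358 dB.
L_p = 89.8 − 39.358 = 50.44 dB.

50.4 dB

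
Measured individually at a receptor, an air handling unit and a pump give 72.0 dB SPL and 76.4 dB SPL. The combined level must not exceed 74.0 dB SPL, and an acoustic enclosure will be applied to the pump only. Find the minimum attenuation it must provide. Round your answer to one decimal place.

Fixed contribution from the other source: Σ 10^(L/10) = 10^(72.0/10) = 1.585e+07 (72.00 dB SPL).
The limit corresponds to 10^(74.0/10) = 2.512e+07; subtracting the fixed part leaves 9.270e+06 for the pump, i.e. 69.67 dB SPL.
Required insertion loss = 76.4 − 69.67 = 6.73 dB.

6.7 dB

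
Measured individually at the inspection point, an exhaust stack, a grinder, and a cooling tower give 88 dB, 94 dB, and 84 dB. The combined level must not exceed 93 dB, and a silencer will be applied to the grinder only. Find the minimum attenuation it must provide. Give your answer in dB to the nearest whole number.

4 dB

The untreated sources together contribute 10^(88/10) + 10^(84/10) = 8.821e+08, i.e. 89.46 dB.
To meet 93 dB overall, the treated grinder may contribute at most 10^(93/10) − 8.821e+08 = 1.113e+09, i.e. 90.47 dB.
So the grinder must be reduced from 94 to 90.47 dB: IL = 3.53 dB.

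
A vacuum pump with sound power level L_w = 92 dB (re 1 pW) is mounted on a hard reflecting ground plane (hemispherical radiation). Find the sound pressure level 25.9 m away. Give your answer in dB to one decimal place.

The power spreads over a hemisphere of area 2π·r², so L_p = L_w − 10·log₁₀(2π·r²).
2π·r² = 4215 m², 10·log₁₀ of that is 36.248 dB.
L_p = 92 − 36.248 = 55.75 dB.

55.8 dB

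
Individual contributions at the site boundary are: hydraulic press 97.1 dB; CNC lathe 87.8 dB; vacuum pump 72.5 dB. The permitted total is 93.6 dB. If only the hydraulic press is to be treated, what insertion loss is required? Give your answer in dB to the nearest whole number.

Everything except the hydraulic press sums to 10^(87.8/10) + 10^(72.5/10) = 6.203e+08 in linear terms, 87.93 dB.
To meet 93.6 dB overall, the treated hydraulic press may contribute at most 10^(93.6/10) − 6.203e+08 = 1.671e+09, i.e. 92.23 dB.
Required insertion loss = 97.1 − 92.23 = 4.87 dB.

5 dB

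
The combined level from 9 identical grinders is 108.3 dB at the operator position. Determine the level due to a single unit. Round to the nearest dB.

99 dB

9 equal contributions raise the level by 10·log₁₀ 9 = 9.542 dB, so each unit alone gives 108.3 − 9.542.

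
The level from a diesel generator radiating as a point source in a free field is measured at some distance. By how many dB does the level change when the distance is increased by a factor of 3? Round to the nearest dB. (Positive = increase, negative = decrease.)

-10 dB

With spherical spreading the level changes by −20·log₁₀(r₂/r₁).
ΔL = −20·log₁₀(3) = -9.54 dB.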